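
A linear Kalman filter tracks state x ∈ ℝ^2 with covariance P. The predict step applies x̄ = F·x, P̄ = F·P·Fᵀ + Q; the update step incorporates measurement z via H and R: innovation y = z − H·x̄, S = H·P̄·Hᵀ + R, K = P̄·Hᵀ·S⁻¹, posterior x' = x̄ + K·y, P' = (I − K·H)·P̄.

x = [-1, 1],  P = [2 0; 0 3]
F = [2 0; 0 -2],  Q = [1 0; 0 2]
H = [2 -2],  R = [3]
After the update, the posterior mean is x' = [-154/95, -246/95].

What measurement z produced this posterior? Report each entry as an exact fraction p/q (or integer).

x̄ = F·x = [-2, -2]
P̄ = F·P·Fᵀ + Q = [9 0; 0 14]
S = H·P̄·Hᵀ + R = [95]
K = P̄·Hᵀ·S⁻¹ = [18/95; -28/95]
x' − x̄ = [36/95, -56/95] = K·y
y = (KᵀK)⁻¹·Kᵀ·(x' − x̄) = [2]
z = y + H·x̄ = [2] + [0] = [2]

z = [2]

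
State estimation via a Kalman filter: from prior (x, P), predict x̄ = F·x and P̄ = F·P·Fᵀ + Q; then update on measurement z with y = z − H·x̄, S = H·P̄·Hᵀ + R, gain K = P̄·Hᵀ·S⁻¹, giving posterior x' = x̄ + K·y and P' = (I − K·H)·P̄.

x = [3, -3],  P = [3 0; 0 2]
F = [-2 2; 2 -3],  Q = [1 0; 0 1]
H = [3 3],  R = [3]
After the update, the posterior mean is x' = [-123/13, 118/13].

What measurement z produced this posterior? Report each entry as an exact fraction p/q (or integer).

x̄ = F·x = [-12, 15]
P̄ = F·P·Fᵀ + Q = [21 -24; -24 31]
S = H·P̄·Hᵀ + R = [39]
K = P̄·Hᵀ·S⁻¹ = [-3/13; 7/13]
x' − x̄ = [33/13, -77/13] = K·y
y = (KᵀK)⁻¹·Kᵀ·(x' − x̄) = [-11]
z = y + H·x̄ = [-11] + [9] = [-2]

z = [-2]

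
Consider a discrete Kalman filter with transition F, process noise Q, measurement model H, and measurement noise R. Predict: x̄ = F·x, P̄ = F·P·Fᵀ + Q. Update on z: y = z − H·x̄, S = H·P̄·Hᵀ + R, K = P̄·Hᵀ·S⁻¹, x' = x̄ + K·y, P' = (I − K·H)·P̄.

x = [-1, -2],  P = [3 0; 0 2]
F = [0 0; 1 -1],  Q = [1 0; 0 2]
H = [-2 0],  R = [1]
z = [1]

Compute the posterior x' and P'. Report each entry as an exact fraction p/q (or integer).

x' = [-2/5, 1]
P' = [1/5 0; 0 7]

x̄ = F·x = [0, 1]
P̄ = F·P·Fᵀ + Q = [1 0; 0 7]
y = z − H·x̄ = [1]
S = H·P̄·Hᵀ + R = [5]
K = P̄·Hᵀ·S⁻¹ = [-2/5; 0]
x' = x̄ + K·y = [-2/5, 1]
P' = (I − K·H)·P̄ = [1/5 0; 0 7]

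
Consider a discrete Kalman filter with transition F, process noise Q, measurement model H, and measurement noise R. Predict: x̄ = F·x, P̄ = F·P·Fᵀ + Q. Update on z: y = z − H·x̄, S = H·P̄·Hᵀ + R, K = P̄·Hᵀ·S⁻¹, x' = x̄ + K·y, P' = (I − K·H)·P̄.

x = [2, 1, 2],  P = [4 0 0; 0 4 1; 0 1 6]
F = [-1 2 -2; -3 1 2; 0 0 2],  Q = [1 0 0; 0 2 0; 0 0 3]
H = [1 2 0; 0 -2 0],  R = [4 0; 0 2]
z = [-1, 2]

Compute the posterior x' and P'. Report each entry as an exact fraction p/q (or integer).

x̄ = F·x = [-4, -1, 4]
P̄ = F·P·Fᵀ + Q = [37 -2 -20; -2 70 26; -20 26 27]
y = z − H·x̄ = [5, 0]
S = H·P̄·Hᵀ + R = [313 -276; -276 282]
K = P̄·Hᵀ·S⁻¹ = [347/403 1036/1209; 46/2015 -2866/6045; -888/2015 -3722/6045]
x' = x̄ + K·y = [123/403, -357/403, 724/403]
P' = (I − K·H)·P̄ = [6236/1209 -1036/1209 -3620/1209; -1036/1209 2866/6045 3722/6045; -3620/1209 3722/6045 54919/6045]

x' = [123/403, -357/403, 724/403]
P' = [6236/1209 -1036/1209 -3620/1209; -1036/1209 2866/6045 3722/6045; -3620/1209 3722/6045 54919/6045]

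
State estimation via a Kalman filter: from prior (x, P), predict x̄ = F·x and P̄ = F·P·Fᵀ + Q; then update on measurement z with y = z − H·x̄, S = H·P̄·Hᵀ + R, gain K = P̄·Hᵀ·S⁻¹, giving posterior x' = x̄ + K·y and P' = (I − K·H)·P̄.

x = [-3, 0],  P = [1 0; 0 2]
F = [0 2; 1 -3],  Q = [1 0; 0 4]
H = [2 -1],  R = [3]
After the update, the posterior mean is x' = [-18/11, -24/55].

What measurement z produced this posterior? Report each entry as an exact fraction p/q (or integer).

z = [-3]

x̄ = F·x = [0, -3]
P̄ = F·P·Fᵀ + Q = [9 -12; -12 23]
S = H·P̄·Hᵀ + R = [110]
K = P̄·Hᵀ·S⁻¹ = [3/11; -47/110]
x' − x̄ = [-18/11, 141/55] = K·y
y = (KᵀK)⁻¹·Kᵀ·(x' − x̄) = [-6]
z = y + H·x̄ = [-6] + [3] = [-3]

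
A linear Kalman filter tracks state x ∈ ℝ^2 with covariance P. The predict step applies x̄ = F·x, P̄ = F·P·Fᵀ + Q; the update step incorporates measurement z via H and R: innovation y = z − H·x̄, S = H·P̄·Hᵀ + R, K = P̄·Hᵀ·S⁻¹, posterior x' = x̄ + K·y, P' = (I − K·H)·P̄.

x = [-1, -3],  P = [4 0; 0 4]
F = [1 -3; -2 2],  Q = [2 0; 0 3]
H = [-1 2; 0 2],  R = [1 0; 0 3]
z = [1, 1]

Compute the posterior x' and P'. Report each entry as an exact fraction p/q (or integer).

x̄ = F·x = [8, -4]
P̄ = F·P·Fᵀ + Q = [42 -32; -32 35]
y = z − H·x̄ = [17, 9]
S = H·P̄·Hᵀ + R = [311 204; 204 143]
K = P̄·Hᵀ·S⁻¹ = [-2102/2857 1720/2857; 306/2857 962/2857]
x' = x̄ + K·y = [2602/2857, 2432/2857]
P' = (I − K·H)·P̄ = [7262/2857 2580/2857; 2580/2857 1443/2857]

x' = [2602/2857, 2432/2857]
P' = [7262/2857 2580/2857; 2580/2857 1443/2857]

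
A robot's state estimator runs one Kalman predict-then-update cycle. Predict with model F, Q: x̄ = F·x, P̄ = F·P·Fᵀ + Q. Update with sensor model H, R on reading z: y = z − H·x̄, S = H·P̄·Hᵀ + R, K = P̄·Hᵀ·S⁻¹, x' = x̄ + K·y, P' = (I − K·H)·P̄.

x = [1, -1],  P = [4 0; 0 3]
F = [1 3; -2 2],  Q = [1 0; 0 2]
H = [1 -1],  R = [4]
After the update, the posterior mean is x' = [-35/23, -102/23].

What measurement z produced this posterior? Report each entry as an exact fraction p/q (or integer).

z = [3]

x̄ = F·x = [-2, -4]
P̄ = F·P·Fᵀ + Q = [32 10; 10 30]
S = H·P̄·Hᵀ + R = [46]
K = P̄·Hᵀ·S⁻¹ = [11/23; -10/23]
x' − x̄ = [11/23, -10/23] = K·y
y = (KᵀK)⁻¹·Kᵀ·(x' − x̄) = [1]
z = y + H·x̄ = [1] + [2] = [3]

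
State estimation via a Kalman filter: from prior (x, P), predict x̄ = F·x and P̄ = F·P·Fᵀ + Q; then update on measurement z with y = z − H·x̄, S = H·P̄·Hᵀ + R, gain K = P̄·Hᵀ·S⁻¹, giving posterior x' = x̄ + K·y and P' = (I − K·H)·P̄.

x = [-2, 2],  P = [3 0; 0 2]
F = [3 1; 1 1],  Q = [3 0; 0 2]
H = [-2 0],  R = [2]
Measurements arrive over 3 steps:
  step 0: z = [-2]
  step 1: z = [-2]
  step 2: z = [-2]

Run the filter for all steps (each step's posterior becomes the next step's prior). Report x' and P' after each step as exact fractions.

step 0: x' = [12/13, 22/13], P' = [32/65 11/65; 11/65 213/65]
step 1: x' = [1814/1589, 1712/1589], P' = [762/1589 353/1589; 353/1589 5871/1589]
step 2: x' = [6626/5831, 3364/5831], P' = [2802/5831 1367/5831; 1367/5831 22129/5831]

step 0: x̄ = F·x = [-4, 0]
step 0: P̄ = F·P·Fᵀ + Q = [32 11; 11 7]
step 0: y = z − H·x̄ = [-10]
step 0: S = H·P̄·Hᵀ + R = [130]
step 0: K = P̄·Hᵀ·S⁻¹ = [-32/65; -11/65]
step 0: x' = x̄ + K·y = [12/13, 22/13]
step 0: P' = (I − K·H)·P̄ = [32/65 11/65; 11/65 213/65]
step 1: x̄ = F·x = [58/13, 34/13]
step 1: P̄ = F·P·Fᵀ + Q = [762/65 353/65; 353/65 397/65]
step 1: y = z − H·x̄ = [90/13]
step 1: S = H·P̄·Hᵀ + R = [3178/65]
step 1: K = P̄·Hᵀ·S⁻¹ = [-762/1589; -353/1589]
step 1: x' = x̄ + K·y = [1814/1589, 1712/1589]
step 1: P' = (I − K·H)·P̄ = [762/1589 353/1589; 353/1589 5871/1589]
step 2: x̄ = F·x = [1022/227, 3526/1589]
step 2: P̄ = F·P·Fᵀ + Q = [2802/227 1367/227; 1367/227 10517/1589]
step 2: y = z − H·x̄ = [1590/227]
step 2: S = H·P̄·Hᵀ + R = [11662/227]
step 2: K = P̄·Hᵀ·S⁻¹ = [-2802/5831; -1367/5831]
step 2: x' = x̄ + K·y = [6626/5831, 3364/5831]
step 2: P' = (I − K·H)·P̄ = [2802/5831 1367/5831; 1367/5831 22129/5831]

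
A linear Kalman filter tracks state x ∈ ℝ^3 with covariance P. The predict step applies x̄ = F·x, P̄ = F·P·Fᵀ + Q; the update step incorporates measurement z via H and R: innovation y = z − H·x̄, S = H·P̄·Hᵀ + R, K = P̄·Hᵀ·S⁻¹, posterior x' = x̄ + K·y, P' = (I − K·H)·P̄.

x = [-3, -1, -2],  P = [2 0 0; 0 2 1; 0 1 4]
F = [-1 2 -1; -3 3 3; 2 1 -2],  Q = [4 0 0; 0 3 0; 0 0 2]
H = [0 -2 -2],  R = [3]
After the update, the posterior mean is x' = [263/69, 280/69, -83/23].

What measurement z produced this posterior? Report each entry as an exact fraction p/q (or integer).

x̄ = F·x = [3, 0, -3]
P̄ = F·P·Fᵀ + Q = [14 9 3; 9 93 -33; 3 -33 24]
S = H·P̄·Hᵀ + R = [207]
K = P̄·Hᵀ·S⁻¹ = [-8/69; -40/69; 2/23]
x' − x̄ = [56/69, 280/69, -14/23] = K·y
y = (KᵀK)⁻¹·Kᵀ·(x' − x̄) = [-7]
z = y + H·x̄ = [-7] + [6] = [-1]

z = [-1]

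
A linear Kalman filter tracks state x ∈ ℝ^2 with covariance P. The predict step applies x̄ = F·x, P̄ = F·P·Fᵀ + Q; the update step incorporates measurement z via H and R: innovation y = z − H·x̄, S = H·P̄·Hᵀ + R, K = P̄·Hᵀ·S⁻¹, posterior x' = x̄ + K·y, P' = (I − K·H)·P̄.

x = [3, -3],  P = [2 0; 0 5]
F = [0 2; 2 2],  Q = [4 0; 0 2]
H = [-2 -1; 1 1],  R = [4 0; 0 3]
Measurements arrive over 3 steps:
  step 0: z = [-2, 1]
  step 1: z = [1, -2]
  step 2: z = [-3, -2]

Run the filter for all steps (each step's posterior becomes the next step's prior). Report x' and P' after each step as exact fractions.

step 0: x̄ = F·x = [-6, 0]
step 0: P̄ = F·P·Fᵀ + Q = [24 20; 20 30]
step 0: y = z − H·x̄ = [-14, 7]
step 0: S = H·P̄·Hᵀ + R = [210 -138; -138 97]
step 0: K = P̄·Hᵀ·S⁻¹ = [-262/663 -24/221; 55/663 140/221]
step 0: x' = x̄ + K·y = [-814/663, 2170/663]
step 0: P' = (I − K·H)·P̄ = [1264/663 -1480/663; -1480/663 2740/663]
step 1: x̄ = F·x = [4340/663, 904/221]
step 1: P̄ = F·P·Fᵀ + Q = [13612/663 1680/221; 1680/221 1834/221]
step 1: y = z − H·x̄ = [12055/663, -8378/663]
step 1: S = H·P̄·Hᵀ + R = [82762/663 -47846/663; -47846/663 31183/663]
step 1: K = P̄·Hᵀ·S⁻¹ = [-17144/43971 -4/43971; 13951/219855 95732/219855]
step 1: x' = x̄ + K·y = [-23836/43971, -56737/219855]
step 1: P' = (I − K·H)·P̄ = [68588/43971 -68600/43971; -68600/43971 630196/219855]
step 2: x̄ = F·x = [-113474/219855, -117278/73285]
step 2: P̄ = F·P·Fᵀ + Q = [3400204/219855 382928/73285; 382928/73285 529418/73285]
step 2: y = z − H·x̄ = [-1238347/219855, 25598/219855]
step 2: S = H·P̄·Hᵀ + R = [20663626/219855 -11835014/219855; -11835014/219855 7945591/219855]
step 2: K = P̄·Hᵀ·S⁻¹ = [-21204184/54847887 -182420/54847887; 3451663/54847887 24034868/54847887]
step 2: x' = x̄ + K·y = [91103950/54847887, -104416381/54847887]
step 2: P' = (I − K·H)·P̄ = [85363996/54847887 -85911256/54847887; -85911256/54847887 158015860/54847887]

step 0: x' = [-814/663, 2170/663], P' = [1264/663 -1480/663; -1480/663 2740/663]
step 1: x' = [-23836/43971, -56737/219855], P' = [68588/43971 -68600/43971; -68600/43971 630196/219855]
step 2: x' = [91103950/54847887, -104416381/54847887], P' = [85363996/54847887 -85911256/54847887; -85911256/54847887 158015860/54847887]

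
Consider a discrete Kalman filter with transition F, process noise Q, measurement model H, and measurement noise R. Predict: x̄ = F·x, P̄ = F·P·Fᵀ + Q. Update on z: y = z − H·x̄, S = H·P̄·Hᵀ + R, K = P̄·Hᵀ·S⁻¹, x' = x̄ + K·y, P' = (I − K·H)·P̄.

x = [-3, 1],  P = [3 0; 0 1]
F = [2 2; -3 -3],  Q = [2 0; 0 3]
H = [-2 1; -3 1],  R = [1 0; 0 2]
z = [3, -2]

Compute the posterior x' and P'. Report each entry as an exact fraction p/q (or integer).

x̄ = F·x = [-4, 6]
P̄ = F·P·Fᵀ + Q = [18 -24; -24 39]
y = z − H·x̄ = [-11, -20]
S = H·P̄·Hᵀ + R = [208 267; 267 347]
K = P̄·Hᵀ·S⁻¹ = [6/887 -204/887; 552/887 -141/887]
x' = x̄ + K·y = [466/887, 2070/887]
P' = (I − K·H)·P̄ = [414/887 834/887; 834/887 2220/887]

x' = [466/887, 2070/887]
P' = [414/887 834/887; 834/887 2220/887]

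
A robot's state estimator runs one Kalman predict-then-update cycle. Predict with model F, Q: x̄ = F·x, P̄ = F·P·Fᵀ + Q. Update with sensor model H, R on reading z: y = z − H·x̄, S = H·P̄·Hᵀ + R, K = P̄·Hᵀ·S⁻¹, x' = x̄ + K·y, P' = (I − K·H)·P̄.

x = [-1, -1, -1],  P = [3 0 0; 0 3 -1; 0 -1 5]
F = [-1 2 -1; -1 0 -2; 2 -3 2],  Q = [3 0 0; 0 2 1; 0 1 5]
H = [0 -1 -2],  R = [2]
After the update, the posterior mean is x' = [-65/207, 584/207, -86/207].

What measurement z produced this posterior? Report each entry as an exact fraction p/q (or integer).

z = [-2]

x̄ = F·x = [0, 3, -1]
P̄ = F·P·Fᵀ + Q = [27 17 -41; 17 25 -31; -41 -31 76]
S = H·P̄·Hᵀ + R = [207]
K = P̄·Hᵀ·S⁻¹ = [65/207; 37/207; -121/207]
x' − x̄ = [-65/207, -37/207, 121/207] = K·y
y = (KᵀK)⁻¹·Kᵀ·(x' − x̄) = [-1]
z = y + H·x̄ = [-1] + [-1] = [-2]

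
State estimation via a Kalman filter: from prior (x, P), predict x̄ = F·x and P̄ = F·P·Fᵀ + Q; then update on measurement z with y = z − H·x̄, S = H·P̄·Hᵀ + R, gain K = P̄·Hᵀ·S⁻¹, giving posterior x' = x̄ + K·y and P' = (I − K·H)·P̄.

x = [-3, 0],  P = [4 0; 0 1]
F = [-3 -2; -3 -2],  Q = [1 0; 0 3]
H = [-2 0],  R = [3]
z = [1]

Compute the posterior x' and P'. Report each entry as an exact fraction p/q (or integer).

x' = [-55/167, -17/167]
P' = [123/167 120/167; 120/167 781/167]

x̄ = F·x = [9, 9]
P̄ = F·P·Fᵀ + Q = [41 40; 40 43]
y = z − H·x̄ = [19]
S = H·P̄·Hᵀ + R = [167]
K = P̄·Hᵀ·S⁻¹ = [-82/167; -80/167]
x' = x̄ + K·y = [-55/167, -17/167]
P' = (I − K·H)·P̄ = [123/167 120/167; 120/167 781/167]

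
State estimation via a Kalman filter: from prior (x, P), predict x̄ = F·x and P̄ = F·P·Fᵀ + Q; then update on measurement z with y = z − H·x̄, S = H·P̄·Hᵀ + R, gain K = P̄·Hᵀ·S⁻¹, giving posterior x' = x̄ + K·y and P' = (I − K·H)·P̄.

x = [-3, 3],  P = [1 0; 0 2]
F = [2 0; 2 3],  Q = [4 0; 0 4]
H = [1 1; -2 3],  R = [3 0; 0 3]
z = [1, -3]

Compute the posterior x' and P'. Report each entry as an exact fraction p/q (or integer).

x' = [6/23, -1091/1863]
P' = [24/23 12/23; 12/23 346/621]

x̄ = F·x = [-6, 3]
P̄ = F·P·Fᵀ + Q = [8 4; 4 26]
y = z − H·x̄ = [4, -24]
S = H·P̄·Hᵀ + R = [45 66; 66 221]
K = P̄·Hᵀ·S⁻¹ = [12/23 -4/23; 670/1863 130/621]
x' = x̄ + K·y = [6/23, -1091/1863]
P' = (I − K·H)·P̄ = [24/23 12/23; 12/23 346/621]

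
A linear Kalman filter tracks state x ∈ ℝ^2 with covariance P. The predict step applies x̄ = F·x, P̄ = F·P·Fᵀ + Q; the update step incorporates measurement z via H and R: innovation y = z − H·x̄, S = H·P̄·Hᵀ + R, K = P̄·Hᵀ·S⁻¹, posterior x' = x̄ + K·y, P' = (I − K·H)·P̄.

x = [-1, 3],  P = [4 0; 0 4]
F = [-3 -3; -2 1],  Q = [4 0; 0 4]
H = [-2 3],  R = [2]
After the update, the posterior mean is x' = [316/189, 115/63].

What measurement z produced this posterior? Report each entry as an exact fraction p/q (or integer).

z = [2]

x̄ = F·x = [-6, 5]
P̄ = F·P·Fᵀ + Q = [76 12; 12 24]
S = H·P̄·Hᵀ + R = [378]
K = P̄·Hᵀ·S⁻¹ = [-58/189; 8/63]
x' − x̄ = [1450/189, -200/63] = K·y
y = (KᵀK)⁻¹·Kᵀ·(x' − x̄) = [-25]
z = y + H·x̄ = [-25] + [27] = [2]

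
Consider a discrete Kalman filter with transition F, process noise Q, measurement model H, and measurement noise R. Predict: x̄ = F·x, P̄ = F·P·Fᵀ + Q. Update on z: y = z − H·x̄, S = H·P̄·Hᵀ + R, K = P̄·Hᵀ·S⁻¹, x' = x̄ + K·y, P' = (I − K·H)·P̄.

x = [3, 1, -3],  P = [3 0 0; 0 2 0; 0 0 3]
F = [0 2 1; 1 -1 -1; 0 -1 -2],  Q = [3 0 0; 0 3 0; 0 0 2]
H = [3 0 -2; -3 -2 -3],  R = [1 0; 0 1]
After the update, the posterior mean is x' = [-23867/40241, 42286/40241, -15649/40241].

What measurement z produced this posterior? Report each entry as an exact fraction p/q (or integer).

x̄ = F·x = [-1, 5, 5]
P̄ = F·P·Fᵀ + Q = [14 -7 -10; -7 11 8; -10 8 16]
S = H·P̄·Hᵀ + R = [311 74; 74 147]
K = P̄·Hᵀ·S⁻¹ = [8966/40241 -3966/40241; -3589/40241 -5037/40241; -6598/40241 -5986/40241]
x' − x̄ = [16374/40241, -158919/40241, -216854/40241] = K·y
y = (KᵀK)⁻¹·Kᵀ·(x' − x̄) = [12, 23]
z = y + H·x̄ = [12, 23] + [-13, -22] = [-1, 1]

z = [-1, 1]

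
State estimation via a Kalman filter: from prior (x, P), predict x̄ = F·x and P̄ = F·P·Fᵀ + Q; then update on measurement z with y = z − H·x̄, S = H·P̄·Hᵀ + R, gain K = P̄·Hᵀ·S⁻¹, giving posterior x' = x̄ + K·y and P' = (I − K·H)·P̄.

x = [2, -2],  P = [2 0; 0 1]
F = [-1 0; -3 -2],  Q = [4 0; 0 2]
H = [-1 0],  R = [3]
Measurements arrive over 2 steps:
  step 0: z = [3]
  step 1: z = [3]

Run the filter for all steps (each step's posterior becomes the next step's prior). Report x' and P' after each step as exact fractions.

step 0: x' = [-8/3, -8/3], P' = [2 2; 2 20]
step 1: x' = [-10/9, 190/27], P' = [2 10/3; 10/3 1016/9]

step 0: x̄ = F·x = [-2, -2]
step 0: P̄ = F·P·Fᵀ + Q = [6 6; 6 24]
step 0: y = z − H·x̄ = [1]
step 0: S = H·P̄·Hᵀ + R = [9]
step 0: K = P̄·Hᵀ·S⁻¹ = [-2/3; -2/3]
step 0: x' = x̄ + K·y = [-8/3, -8/3]
step 0: P' = (I − K·H)·P̄ = [2 2; 2 20]
step 1: x̄ = F·x = [8/3, 40/3]
step 1: P̄ = F·P·Fᵀ + Q = [6 10; 10 124]
step 1: y = z − H·x̄ = [17/3]
step 1: S = H·P̄·Hᵀ + R = [9]
step 1: K = P̄·Hᵀ·S⁻¹ = [-2/3; -10/9]
step 1: x' = x̄ + K·y = [-10/9, 190/27]
step 1: P' = (I − K·H)·P̄ = [2 10/3; 10/3 1016/9]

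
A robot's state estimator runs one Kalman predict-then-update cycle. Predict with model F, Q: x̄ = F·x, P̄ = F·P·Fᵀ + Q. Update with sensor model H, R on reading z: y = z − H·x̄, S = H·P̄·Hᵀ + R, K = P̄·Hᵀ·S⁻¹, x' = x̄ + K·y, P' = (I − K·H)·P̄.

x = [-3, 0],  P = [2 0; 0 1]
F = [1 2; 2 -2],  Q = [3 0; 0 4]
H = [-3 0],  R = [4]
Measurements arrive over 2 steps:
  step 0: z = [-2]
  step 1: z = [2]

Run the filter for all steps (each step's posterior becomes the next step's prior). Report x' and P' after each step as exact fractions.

step 0: x̄ = F·x = [-3, -6]
step 0: P̄ = F·P·Fᵀ + Q = [9 0; 0 16]
step 0: y = z − H·x̄ = [-11]
step 0: S = H·P̄·Hᵀ + R = [85]
step 0: K = P̄·Hᵀ·S⁻¹ = [-27/85; 0]
step 0: x' = x̄ + K·y = [42/85, -6]
step 0: P' = (I − K·H)·P̄ = [36/85 0; 0 16]
step 1: x̄ = F·x = [-978/85, 1104/85]
step 1: P̄ = F·P·Fᵀ + Q = [5731/85 -5368/85; -5368/85 5924/85]
step 1: y = z − H·x̄ = [-2764/85]
step 1: S = H·P̄·Hᵀ + R = [51919/85]
step 1: K = P̄·Hᵀ·S⁻¹ = [-17193/51919; 16104/51919]
step 1: x' = x̄ + K·y = [-38298/51919, 150672/51919]
step 1: P' = (I − K·H)·P̄ = [22924/51919 -21472/51919; -21472/51919 567404/51919]

step 0: x' = [42/85, -6], P' = [36/85 0; 0 16]
step 1: x' = [-38298/51919, 150672/51919], P' = [22924/51919 -21472/51919; -21472/51919 567404/51919]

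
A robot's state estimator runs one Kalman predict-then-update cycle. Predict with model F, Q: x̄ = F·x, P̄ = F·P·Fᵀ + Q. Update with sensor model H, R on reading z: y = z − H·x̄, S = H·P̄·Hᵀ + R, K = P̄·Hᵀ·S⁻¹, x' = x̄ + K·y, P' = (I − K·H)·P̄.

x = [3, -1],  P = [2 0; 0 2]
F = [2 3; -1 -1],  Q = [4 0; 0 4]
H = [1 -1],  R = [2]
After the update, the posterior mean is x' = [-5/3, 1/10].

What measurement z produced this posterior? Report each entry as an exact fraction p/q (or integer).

x̄ = F·x = [3, -2]
P̄ = F·P·Fᵀ + Q = [30 -10; -10 8]
S = H·P̄·Hᵀ + R = [60]
K = P̄·Hᵀ·S⁻¹ = [2/3; -3/10]
x' − x̄ = [-14/3, 21/10] = K·y
y = (KᵀK)⁻¹·Kᵀ·(x' − x̄) = [-7]
z = y + H·x̄ = [-7] + [5] = [-2]

z = [-2]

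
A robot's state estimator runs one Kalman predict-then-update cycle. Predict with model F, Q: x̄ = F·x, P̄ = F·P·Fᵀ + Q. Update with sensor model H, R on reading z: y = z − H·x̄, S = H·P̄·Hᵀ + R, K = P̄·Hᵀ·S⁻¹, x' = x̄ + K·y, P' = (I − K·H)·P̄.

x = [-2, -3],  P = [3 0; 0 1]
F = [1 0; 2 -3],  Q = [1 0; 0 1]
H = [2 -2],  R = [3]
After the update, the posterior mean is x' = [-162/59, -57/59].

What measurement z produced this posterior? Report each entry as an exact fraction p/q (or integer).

z = [-3]

x̄ = F·x = [-2, 5]
P̄ = F·P·Fᵀ + Q = [4 6; 6 22]
S = H·P̄·Hᵀ + R = [59]
K = P̄·Hᵀ·S⁻¹ = [-4/59; -32/59]
x' − x̄ = [-44/59, -352/59] = K·y
y = (KᵀK)⁻¹·Kᵀ·(x' − x̄) = [11]
z = y + H·x̄ = [11] + [-14] = [-3]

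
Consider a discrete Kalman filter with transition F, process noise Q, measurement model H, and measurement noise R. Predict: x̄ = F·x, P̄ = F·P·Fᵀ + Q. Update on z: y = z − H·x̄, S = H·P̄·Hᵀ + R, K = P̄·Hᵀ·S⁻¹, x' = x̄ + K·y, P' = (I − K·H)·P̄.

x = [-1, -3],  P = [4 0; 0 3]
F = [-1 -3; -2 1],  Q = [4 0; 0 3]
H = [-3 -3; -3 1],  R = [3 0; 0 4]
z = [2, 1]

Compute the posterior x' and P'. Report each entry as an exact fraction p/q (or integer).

x̄ = F·x = [10, -1]
P̄ = F·P·Fᵀ + Q = [35 -1; -1 22]
y = z − H·x̄ = [29, 32]
S = H·P̄·Hᵀ + R = [498 243; 243 347]
K = P̄·Hᵀ·S⁻¹ = [-3212/37919 -9334/37919; -9312/37919 9253/37919]
x' = x̄ + K·y = [-12646/37919, -11871/37919]
P' = (I − K·H)·P̄ = [10137/37919 -6925/37919; -6925/37919 16237/37919]

x' = [-12646/37919, -11871/37919]
P' = [10137/37919 -6925/37919; -6925/37919 16237/37919]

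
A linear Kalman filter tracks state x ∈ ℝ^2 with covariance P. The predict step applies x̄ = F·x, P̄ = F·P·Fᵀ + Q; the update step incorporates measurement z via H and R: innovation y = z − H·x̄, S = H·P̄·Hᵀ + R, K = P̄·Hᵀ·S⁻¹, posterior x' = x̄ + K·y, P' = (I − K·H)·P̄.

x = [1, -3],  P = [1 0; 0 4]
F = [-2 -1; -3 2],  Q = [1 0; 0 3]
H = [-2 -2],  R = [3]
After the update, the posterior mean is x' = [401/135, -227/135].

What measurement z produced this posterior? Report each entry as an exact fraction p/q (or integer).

x̄ = F·x = [1, -9]
P̄ = F·P·Fᵀ + Q = [9 -2; -2 28]
S = H·P̄·Hᵀ + R = [135]
K = P̄·Hᵀ·S⁻¹ = [-14/135; -52/135]
x' − x̄ = [266/135, 988/135] = K·y
y = (KᵀK)⁻¹·Kᵀ·(x' − x̄) = [-19]
z = y + H·x̄ = [-19] + [16] = [-3]

z = [-3]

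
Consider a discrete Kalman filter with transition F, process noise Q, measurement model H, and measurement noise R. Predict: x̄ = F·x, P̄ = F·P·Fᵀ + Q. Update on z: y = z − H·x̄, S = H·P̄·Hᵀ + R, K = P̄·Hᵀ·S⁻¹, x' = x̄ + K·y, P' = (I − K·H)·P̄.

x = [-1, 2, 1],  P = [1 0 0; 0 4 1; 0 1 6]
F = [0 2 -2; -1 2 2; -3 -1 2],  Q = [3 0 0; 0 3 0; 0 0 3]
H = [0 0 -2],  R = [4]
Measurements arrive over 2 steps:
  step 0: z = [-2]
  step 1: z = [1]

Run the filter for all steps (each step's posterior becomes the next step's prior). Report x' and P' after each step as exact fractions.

step 0: x' = [126/37, 217/37, 39/37], P' = [619/37 250/37 -26/37; 250/37 1483/37 21/37; -26/37 21/37 36/37]
step 1: x' = [12396/4537, 136379/18148, -10071/18148], P' = [447119/4537 518836/4537 -2320/4537; 518836/4537 1386231/9074 -1965/9074; -2320/4537 -1965/9074 9037/9074]

step 0: x̄ = F·x = [2, 7, 3]
step 0: P̄ = F·P·Fᵀ + Q = [35 -8 -26; -8 52 21; -26 21 36]
step 0: y = z − H·x̄ = [4]
step 0: S = H·P̄·Hᵀ + R = [148]
step 0: K = P̄·Hᵀ·S⁻¹ = [13/37; -21/74; -18/37]
step 0: x' = x̄ + K·y = [126/37, 217/37, 39/37]
step 0: P' = (I − K·H)·P̄ = [619/37 250/37 -26/37; 250/37 1483/37 21/37; -26/37 21/37 36/37]
step 1: x̄ = F·x = [356/37, 386/37, -517/37]
step 1: P̄ = F·P·Fᵀ + Q = [6019/37 5236/37 -4640/37; 5236/37 6078/37 -1965/37; -4640/37 -1965/37 9037/37]
step 1: y = z − H·x̄ = [-997/37]
step 1: S = H·P̄·Hᵀ + R = [36296/37]
step 1: K = P̄·Hᵀ·S⁻¹ = [1160/4537; 1965/18148; -9037/18148]
step 1: x' = x̄ + K·y = [12396/4537, 136379/18148, -10071/18148]
step 1: P' = (I − K·H)·P̄ = [447119/4537 518836/4537 -2320/4537; 518836/4537 1386231/9074 -1965/9074; -2320/4537 -1965/9074 9037/9074]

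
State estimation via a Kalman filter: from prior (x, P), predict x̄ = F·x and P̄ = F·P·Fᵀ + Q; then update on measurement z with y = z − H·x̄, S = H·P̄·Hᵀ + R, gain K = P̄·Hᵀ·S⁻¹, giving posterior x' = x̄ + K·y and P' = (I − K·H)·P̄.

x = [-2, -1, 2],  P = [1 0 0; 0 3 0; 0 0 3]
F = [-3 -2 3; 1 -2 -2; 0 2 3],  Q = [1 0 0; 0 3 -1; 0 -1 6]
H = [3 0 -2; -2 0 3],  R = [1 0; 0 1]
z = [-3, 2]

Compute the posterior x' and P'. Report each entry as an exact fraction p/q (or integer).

x' = [-42701/50363, -88197/50363, 7007/50363]
P' = [25789/50363 -15837/50363 23775/50363; -15837/50363 344214/50363 -17303/50363; 23775/50363 -17303/50363 25785/50363]

x̄ = F·x = [14, -4, 4]
P̄ = F·P·Fᵀ + Q = [49 -9 15; -9 28 -31; 15 -31 45]
y = z − H·x̄ = [-37, 18]
S = H·P̄·Hᵀ + R = [442 -369; -369 422]
K = P̄·Hᵀ·S⁻¹ = [29817/50363 19747/50363; -12905/50363 -20235/50363; 19755/50363 29805/50363]
x' = x̄ + K·y = [-42701/50363, -88197/50363, 7007/50363]
P' = (I − K·H)·P̄ = [25789/50363 -15837/50363 23775/50363; -15837/50363 344214/50363 -17303/50363; 23775/50363 -17303/50363 25785/50363]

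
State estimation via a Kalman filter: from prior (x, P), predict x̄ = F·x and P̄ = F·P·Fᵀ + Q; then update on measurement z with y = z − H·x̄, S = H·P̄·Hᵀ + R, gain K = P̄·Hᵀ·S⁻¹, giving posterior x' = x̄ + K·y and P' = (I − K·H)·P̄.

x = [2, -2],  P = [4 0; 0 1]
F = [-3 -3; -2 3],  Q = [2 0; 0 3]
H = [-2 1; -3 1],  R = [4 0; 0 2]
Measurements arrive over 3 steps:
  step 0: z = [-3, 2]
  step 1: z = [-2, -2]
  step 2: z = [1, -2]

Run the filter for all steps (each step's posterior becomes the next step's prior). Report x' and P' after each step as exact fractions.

step 0: x̄ = F·x = [0, -10]
step 0: P̄ = F·P·Fᵀ + Q = [47 15; 15 28]
step 0: y = z − H·x̄ = [7, 12]
step 0: S = H·P̄·Hᵀ + R = [160 235; 235 363]
step 0: K = P̄·Hᵀ·S⁻¹ = [933/2855 -319/571; 3269/2855 -450/571]
step 0: x' = x̄ + K·y = [-12609/2855, -32667/2855]
step 0: P' = (I − K·H)·P̄ = [6922/2855 17576/2855; 17576/2855 48228/2855]
step 1: x̄ = F·x = [135828/2855, -72783/2855]
step 1: P̄ = F·P·Fᵀ + Q = [818428/2855 -445248/2855; -445248/2855 259393/2855]
step 1: y = z − H·x̄ = [338729/2855, 474557/2855]
step 1: S = H·P̄·Hᵀ + R = [5325517/2855 7396201/2855; 7396201/2855 10302443/2855]
step 1: K = P̄·Hᵀ·S⁻¹ = [378266/28379353 -8261434/28379353; 8530999/28379353 -1730466/28379353]
step 1: x' = x̄ + K·y = [21828052/28379353, 1035922/28379353]
step 1: P' = (I − K·H)·P̄ = [18035932/28379353 37584928/28379353; 37584928/28379353 109293852/28379353]
step 2: x̄ = F·x = [-68591922/28379353, -40548338/28379353]
step 2: P̄ = F·P·Fᵀ + Q = [1879255466/28379353 -988183860/28379353; -988183860/28379353 689907319/28379353]
step 2: y = z − H·x̄ = [-68256153/28379353, -221986134/28379353]
step 2: S = H·P̄·Hᵀ + R = [12273182035/28379353 16906359415/28379353; 16906359415/28379353 23589068379/28379353]
step 2: K = P̄·Hᵀ·S⁻¹ = [891290667/64975786840 -3777977195/12995157368; 2447528927/8121973355 -99176328/1624394671]
step 2: x' = x̄ + K·y = [-11429344977/64975786840, -13612452037/8121973355]
step 2: P' = (I − K·H)·P̄ = [20672467309/32487893420 10781878988/8121973355; 10781878988/8121973355 31353873684/8121973355]

step 0: x' = [-12609/2855, -32667/2855], P' = [6922/2855 17576/2855; 17576/2855 48228/2855]
step 1: x' = [21828052/28379353, 1035922/28379353], P' = [18035932/28379353 37584928/28379353; 37584928/28379353 109293852/28379353]
step 2: x' = [-11429344977/64975786840, -13612452037/8121973355], P' = [20672467309/32487893420 10781878988/8121973355; 10781878988/8121973355 31353873684/8121973355]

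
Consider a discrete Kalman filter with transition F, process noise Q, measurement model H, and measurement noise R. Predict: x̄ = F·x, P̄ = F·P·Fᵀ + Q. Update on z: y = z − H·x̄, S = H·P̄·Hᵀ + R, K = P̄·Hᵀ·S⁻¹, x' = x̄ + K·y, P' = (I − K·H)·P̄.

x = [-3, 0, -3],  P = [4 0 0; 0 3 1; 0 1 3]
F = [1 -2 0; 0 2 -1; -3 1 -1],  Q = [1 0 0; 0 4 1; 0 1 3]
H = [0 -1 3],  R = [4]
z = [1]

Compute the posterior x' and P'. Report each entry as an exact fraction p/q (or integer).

x̄ = F·x = [-3, 3, 12]
P̄ = F·P·Fᵀ + Q = [17 -10 -16; -10 15 7; -16 7 43]
y = z − H·x̄ = [-32]
S = H·P̄·Hᵀ + R = [364]
K = P̄·Hᵀ·S⁻¹ = [-19/182; 3/182; 61/182]
x' = x̄ + K·y = [31/91, 225/91, 116/91]
P' = (I − K·H)·P̄ = [1186/91 -853/91 -297/91; -853/91 1356/91 454/91; -297/91 454/91 192/91]

x' = [31/91, 225/91, 116/91]
P' = [1186/91 -853/91 -297/91; -853/91 1356/91 454/91; -297/91 454/91 192/91]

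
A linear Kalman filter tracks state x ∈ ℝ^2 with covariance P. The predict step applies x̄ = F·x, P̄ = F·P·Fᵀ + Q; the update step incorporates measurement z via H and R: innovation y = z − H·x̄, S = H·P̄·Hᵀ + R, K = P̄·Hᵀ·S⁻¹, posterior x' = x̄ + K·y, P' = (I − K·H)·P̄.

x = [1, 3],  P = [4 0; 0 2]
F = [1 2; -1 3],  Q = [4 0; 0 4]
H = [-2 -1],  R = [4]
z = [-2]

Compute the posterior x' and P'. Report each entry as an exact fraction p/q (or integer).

x' = [41/63, 4/3]
P' = [208/63 -16/3; -16/3 12]

x̄ = F·x = [7, 8]
P̄ = F·P·Fᵀ + Q = [16 8; 8 26]
y = z − H·x̄ = [20]
S = H·P̄·Hᵀ + R = [126]
K = P̄·Hᵀ·S⁻¹ = [-20/63; -1/3]
x' = x̄ + K·y = [41/63, 4/3]
P' = (I − K·H)·P̄ = [208/63 -16/3; -16/3 12]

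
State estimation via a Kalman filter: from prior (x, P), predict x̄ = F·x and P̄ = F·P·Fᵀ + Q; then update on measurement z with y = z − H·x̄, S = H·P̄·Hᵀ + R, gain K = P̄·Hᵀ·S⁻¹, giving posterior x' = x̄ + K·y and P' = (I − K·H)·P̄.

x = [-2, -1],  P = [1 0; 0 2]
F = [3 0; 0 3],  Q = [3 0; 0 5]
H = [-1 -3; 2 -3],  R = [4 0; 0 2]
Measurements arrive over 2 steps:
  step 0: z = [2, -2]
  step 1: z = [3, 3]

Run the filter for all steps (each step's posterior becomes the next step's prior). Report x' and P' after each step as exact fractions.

step 0: x̄ = F·x = [-6, -3]
step 0: P̄ = F·P·Fᵀ + Q = [12 0; 0 23]
step 0: y = z − H·x̄ = [-13, 1]
step 0: S = H·P̄·Hᵀ + R = [223 183; 183 257]
step 0: K = P̄·Hᵀ·S⁻¹ = [-3738/11911 3774/11911; -2553/11911 -1380/11911]
step 0: x' = x̄ + K·y = [-19098/11911, -3924/11911]
step 0: P' = (I − K·H)·P̄ = [7500/11911 2484/11911; 2484/11911 2576/11911]
step 1: x̄ = F·x = [-57294/11911, -11772/11911]
step 1: P̄ = F·P·Fᵀ + Q = [103233/11911 22356/11911; 22356/11911 82739/11911]
step 1: y = z − H·x̄ = [-56877/11911, 115005/11911]
step 1: S = H·P̄·Hᵀ + R = [1029664/11911 471117/11911; 471117/11911 913133/11911]
step 1: K = P̄·Hᵀ·S⁻¹ = [-18569409/60302993 18786399/60302993; -12693684/60302993 -6890289/60302993]
step 1: x' = x̄ + K·y = [-20006514/60302993, -65513043/60302993]
step 1: P' = (I − K·H)·P̄ = [37283478/60302993 12331386/60302993; 12331386/60302993 12814450/60302993]

step 0: x' = [-19098/11911, -3924/11911], P' = [7500/11911 2484/11911; 2484/11911 2576/11911]
step 1: x' = [-20006514/60302993, -65513043/60302993], P' = [37283478/60302993 12331386/60302993; 12331386/60302993 12814450/60302993]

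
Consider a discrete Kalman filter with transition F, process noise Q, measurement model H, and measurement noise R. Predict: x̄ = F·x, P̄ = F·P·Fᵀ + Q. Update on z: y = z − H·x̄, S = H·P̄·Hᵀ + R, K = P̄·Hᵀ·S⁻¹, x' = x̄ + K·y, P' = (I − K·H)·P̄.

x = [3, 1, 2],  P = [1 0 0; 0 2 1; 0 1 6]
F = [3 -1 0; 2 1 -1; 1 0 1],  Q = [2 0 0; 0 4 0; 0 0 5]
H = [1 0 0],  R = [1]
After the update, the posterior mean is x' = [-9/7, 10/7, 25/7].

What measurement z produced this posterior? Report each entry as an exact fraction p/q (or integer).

x̄ = F·x = [8, 5, 5]
P̄ = F·P·Fᵀ + Q = [13 5 2; 5 14 -3; 2 -3 12]
S = H·P̄·Hᵀ + R = [14]
K = P̄·Hᵀ·S⁻¹ = [13/14; 5/14; 1/7]
x' − x̄ = [-65/7, -25/7, -10/7] = K·y
y = (KᵀK)⁻¹·Kᵀ·(x' − x̄) = [-10]
z = y + H·x̄ = [-10] + [8] = [-2]

z = [-2]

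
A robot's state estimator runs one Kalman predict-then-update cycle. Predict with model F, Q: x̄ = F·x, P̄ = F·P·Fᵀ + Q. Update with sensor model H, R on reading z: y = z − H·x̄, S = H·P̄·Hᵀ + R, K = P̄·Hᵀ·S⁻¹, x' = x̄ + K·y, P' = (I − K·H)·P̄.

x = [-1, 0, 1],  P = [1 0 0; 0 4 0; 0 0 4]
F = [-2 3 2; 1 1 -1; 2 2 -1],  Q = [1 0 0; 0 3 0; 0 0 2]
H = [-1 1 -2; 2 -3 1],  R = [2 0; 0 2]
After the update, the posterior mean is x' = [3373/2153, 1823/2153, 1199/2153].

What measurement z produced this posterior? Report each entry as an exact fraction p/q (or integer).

x̄ = F·x = [4, -2, -3]
P̄ = F·P·Fᵀ + Q = [57 2 12; 2 12 14; 12 14 26]
S = H·P̄·Hᵀ + R = [163 -154; -154 304]
K = P̄·Hᵀ·S⁻¹ = [-1384/6459 3697/12918; -687/2153 -951/4306; -1164/2153 -533/2153]
x' − x̄ = [-5239/2153, 6129/2153, 7658/2153] = K·y
y = (KᵀK)⁻¹·Kᵀ·(x' − x̄) = [-2, -10]
z = y + H·x̄ = [-2, -10] + [0, 11] = [-2, 1]

z = [-2, 1]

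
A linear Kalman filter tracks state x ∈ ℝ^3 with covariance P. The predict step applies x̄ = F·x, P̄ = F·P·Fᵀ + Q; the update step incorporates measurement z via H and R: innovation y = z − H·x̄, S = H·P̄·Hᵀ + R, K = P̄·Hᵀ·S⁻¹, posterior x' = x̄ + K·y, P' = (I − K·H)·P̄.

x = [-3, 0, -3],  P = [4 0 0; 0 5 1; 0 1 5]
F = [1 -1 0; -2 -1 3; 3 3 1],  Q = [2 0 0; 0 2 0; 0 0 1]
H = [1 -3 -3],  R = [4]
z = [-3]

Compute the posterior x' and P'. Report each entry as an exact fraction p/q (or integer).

x' = [-1797/394, 489/197, -1203/394]
P' = [11321/1182 -198/197 4907/1182; -198/197 8758/197 -8792/197; 4907/1182 -8792/197 54701/1182]

x̄ = F·x = [-3, -3, -12]
P̄ = F·P·Fᵀ + Q = [11 -6 -4; -6 62 -16; -4 -16 93]
y = z − H·x̄ = [-45]
S = H·P̄·Hᵀ + R = [1182]
K = P̄·Hᵀ·S⁻¹ = [41/1182; -24/197; -235/1182]
x' = x̄ + K·y = [-1797/394, 489/197, -1203/394]
P' = (I − K·H)·P̄ = [11321/1182 -198/197 4907/1182; -198/197 8758/197 -8792/197; 4907/1182 -8792/197 54701/1182]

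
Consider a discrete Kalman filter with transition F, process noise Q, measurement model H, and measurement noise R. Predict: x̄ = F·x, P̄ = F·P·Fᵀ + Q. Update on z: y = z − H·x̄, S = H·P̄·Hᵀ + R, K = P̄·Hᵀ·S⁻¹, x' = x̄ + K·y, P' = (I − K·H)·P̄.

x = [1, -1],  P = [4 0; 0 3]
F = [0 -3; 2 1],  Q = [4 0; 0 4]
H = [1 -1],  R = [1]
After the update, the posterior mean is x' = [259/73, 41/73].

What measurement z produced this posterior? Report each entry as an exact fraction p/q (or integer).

x̄ = F·x = [3, 1]
P̄ = F·P·Fᵀ + Q = [31 -9; -9 23]
S = H·P̄·Hᵀ + R = [73]
K = P̄·Hᵀ·S⁻¹ = [40/73; -32/73]
x' − x̄ = [40/73, -32/73] = K·y
y = (KᵀK)⁻¹·Kᵀ·(x' − x̄) = [1]
z = y + H·x̄ = [1] + [2] = [3]

z = [3]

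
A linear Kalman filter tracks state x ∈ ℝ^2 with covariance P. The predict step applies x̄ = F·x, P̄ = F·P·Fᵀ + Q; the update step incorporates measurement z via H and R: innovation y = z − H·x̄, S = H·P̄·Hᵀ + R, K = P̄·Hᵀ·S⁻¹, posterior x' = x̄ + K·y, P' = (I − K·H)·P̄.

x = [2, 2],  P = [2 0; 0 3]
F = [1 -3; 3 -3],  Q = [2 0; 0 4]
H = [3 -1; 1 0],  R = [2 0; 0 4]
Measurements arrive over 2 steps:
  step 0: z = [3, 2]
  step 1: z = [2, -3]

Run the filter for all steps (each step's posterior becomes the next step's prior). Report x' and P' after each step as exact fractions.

step 0: x' = [206/85, 781/170], P' = [164/85 452/85; 452/85 4183/255]
step 1: x' = [337/1159, -6473/20862], P' = [9236/8113 22620/8113; 22620/8113 608887/73017]

step 0: x̄ = F·x = [-4, 0]
step 0: P̄ = F·P·Fᵀ + Q = [31 33; 33 49]
step 0: y = z − H·x̄ = [15, 6]
step 0: S = H·P̄·Hᵀ + R = [132 60; 60 35]
step 0: K = P̄·Hᵀ·S⁻¹ = [4/17 41/85; -23/102 113/85]
step 0: x' = x̄ + K·y = [206/85, 781/170]
step 0: P' = (I − K·H)·P̄ = [164/85 452/85; 452/85 4183/255]
step 1: x̄ = F·x = [-1931/170, -1107/170]
step 1: P̄ = F·P·Fᵀ + Q = [10171/85 7617/85; 7617/85 6229/85]
step 1: y = z − H·x̄ = [2513/85, 1421/170]
step 1: S = H·P̄·Hᵀ + R = [52236/85 22896/85; 22896/85 10511/85]
step 1: K = P̄·Hᵀ·S⁻¹ = [2544/8113 2309/8113; 1853/146034 5655/8113]
step 1: x' = x̄ + K·y = [337/1159, -6473/20862]
step 1: P' = (I − K·H)·P̄ = [9236/8113 22620/8113; 22620/8113 608887/73017]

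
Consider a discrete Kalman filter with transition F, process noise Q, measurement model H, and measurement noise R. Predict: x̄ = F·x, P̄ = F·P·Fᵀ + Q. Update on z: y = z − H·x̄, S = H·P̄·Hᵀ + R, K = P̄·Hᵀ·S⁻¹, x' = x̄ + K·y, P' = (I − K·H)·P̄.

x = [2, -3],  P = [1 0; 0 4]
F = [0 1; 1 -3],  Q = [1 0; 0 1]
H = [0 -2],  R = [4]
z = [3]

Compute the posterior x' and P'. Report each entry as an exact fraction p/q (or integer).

x' = [11/13, -46/39]
P' = [17/13 -4/13; -4/13 38/39]

x̄ = F·x = [-3, 11]
P̄ = F·P·Fᵀ + Q = [5 -12; -12 38]
y = z − H·x̄ = [25]
S = H·P̄·Hᵀ + R = [156]
K = P̄·Hᵀ·S⁻¹ = [2/13; -19/39]
x' = x̄ + K·y = [11/13, -46/39]
P' = (I − K·H)·P̄ = [17/13 -4/13; -4/13 38/39]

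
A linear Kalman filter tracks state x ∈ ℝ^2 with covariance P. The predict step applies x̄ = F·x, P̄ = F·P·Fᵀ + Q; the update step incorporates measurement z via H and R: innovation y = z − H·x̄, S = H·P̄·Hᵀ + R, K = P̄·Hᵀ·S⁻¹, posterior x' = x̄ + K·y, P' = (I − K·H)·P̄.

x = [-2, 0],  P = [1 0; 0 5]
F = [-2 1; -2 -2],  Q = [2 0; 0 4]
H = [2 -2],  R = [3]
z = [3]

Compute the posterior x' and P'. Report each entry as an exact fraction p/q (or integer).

x' = [310/69, 208/69]
P' = [1121/207 1070/207; 1070/207 1172/207]

x̄ = F·x = [4, 4]
P̄ = F·P·Fᵀ + Q = [11 -6; -6 28]
y = z − H·x̄ = [3]
S = H·P̄·Hᵀ + R = [207]
K = P̄·Hᵀ·S⁻¹ = [34/207; -68/207]
x' = x̄ + K·y = [310/69, 208/69]
P' = (I − K·H)·P̄ = [1121/207 1070/207; 1070/207 1172/207]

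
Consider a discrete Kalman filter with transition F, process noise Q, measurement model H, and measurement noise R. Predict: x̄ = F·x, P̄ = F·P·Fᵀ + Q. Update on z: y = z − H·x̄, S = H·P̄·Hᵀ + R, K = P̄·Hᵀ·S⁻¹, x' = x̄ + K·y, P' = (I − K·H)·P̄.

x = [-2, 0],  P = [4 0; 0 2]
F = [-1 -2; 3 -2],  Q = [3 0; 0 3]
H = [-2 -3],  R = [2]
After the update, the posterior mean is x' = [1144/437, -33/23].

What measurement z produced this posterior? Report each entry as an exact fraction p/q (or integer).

x̄ = F·x = [2, -6]
P̄ = F·P·Fᵀ + Q = [15 -4; -4 47]
S = H·P̄·Hᵀ + R = [437]
K = P̄·Hᵀ·S⁻¹ = [-18/437; -7/23]
x' − x̄ = [270/437, 105/23] = K·y
y = (KᵀK)⁻¹·Kᵀ·(x' − x̄) = [-15]
z = y + H·x̄ = [-15] + [14] = [-1]

z = [-1]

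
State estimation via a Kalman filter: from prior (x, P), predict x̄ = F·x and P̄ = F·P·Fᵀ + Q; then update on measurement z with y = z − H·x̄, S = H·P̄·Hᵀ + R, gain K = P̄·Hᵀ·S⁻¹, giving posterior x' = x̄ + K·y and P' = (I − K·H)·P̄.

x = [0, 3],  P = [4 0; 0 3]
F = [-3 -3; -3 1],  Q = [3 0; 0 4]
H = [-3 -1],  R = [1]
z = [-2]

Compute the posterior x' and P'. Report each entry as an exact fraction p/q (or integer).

x̄ = F·x = [-9, 3]
P̄ = F·P·Fᵀ + Q = [66 27; 27 43]
y = z − H·x̄ = [-26]
S = H·P̄·Hᵀ + R = [800]
K = P̄·Hᵀ·S⁻¹ = [-9/32; -31/200]
x' = x̄ + K·y = [-27/16, 703/100]
P' = (I − K·H)·P̄ = [87/32 -63/8; -63/8 1189/50]

x' = [-27/16, 703/100]
P' = [87/32 -63/8; -63/8 1189/50]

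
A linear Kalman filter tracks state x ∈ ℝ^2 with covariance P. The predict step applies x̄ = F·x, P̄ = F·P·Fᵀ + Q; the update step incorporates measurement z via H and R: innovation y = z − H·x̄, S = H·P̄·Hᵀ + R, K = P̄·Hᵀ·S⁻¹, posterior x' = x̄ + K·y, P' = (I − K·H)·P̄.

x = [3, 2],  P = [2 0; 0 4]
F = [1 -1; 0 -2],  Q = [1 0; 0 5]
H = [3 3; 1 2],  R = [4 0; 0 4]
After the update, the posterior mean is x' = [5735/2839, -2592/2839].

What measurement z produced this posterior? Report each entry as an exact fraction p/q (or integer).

x̄ = F·x = [1, -4]
P̄ = F·P·Fᵀ + Q = [7 8; 8 21]
S = H·P̄·Hᵀ + R = [400 219; 219 127]
K = P̄·Hᵀ·S⁻¹ = [678/2839 -655/2839; 99/2839 947/2839]
x' − x̄ = [2896/2839, 8764/2839] = K·y
y = (KᵀK)⁻¹·Kᵀ·(x' − x̄) = [12, 8]
z = y + H·x̄ = [12, 8] + [-9, -7] = [3, 1]

z = [3, 1]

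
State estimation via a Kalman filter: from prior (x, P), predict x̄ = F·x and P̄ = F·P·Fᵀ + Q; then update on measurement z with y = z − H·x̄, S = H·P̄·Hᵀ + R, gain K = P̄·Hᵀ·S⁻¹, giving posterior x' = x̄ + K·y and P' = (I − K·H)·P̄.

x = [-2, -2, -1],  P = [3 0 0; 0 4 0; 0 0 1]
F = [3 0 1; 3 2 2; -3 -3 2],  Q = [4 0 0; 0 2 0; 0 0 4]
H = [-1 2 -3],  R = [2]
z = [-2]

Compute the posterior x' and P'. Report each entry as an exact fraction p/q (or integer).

x' = [-1208/389, -1518/389, -340/389]
P' = [27143/1167 4211/389 -231/389; 4211/389 4361/389 1457/389; -231/389 1457/389 1111/389]

x̄ = F·x = [-7, -12, 10]
P̄ = F·P·Fᵀ + Q = [32 29 -25; 29 49 -47; -25 -47 71]
y = z − H·x̄ = [45]
S = H·P̄·Hᵀ + R = [1167]
K = P̄·Hᵀ·S⁻¹ = [101/1167; 70/389; -94/389]
x' = x̄ + K·y = [-1208/389, -1518/389, -340/389]
P' = (I − K·H)·P̄ = [27143/1167 4211/389 -231/389; 4211/389 4361/389 1457/389; -231/389 1457/389 1111/389]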